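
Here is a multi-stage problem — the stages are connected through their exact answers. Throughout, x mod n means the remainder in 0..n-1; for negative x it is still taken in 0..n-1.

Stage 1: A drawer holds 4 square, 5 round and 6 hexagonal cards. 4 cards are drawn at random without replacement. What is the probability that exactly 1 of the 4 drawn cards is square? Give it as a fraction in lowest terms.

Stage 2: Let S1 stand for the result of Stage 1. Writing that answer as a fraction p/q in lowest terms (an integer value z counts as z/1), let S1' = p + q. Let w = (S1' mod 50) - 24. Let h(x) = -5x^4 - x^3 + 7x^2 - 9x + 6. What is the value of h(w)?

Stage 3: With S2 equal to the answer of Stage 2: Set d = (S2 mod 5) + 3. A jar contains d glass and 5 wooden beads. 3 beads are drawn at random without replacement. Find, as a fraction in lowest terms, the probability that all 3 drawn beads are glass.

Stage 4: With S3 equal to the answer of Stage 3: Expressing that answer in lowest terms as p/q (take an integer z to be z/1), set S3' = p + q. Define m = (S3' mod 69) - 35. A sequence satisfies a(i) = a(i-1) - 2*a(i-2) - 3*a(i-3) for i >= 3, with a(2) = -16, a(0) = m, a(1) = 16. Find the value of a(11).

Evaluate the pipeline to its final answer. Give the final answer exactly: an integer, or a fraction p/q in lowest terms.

Stage 1: total draws C(15,4) = 1365; favorable C(4,1)*C(11,3) = 660; P = 44/91; answer 44/91
Stage 2: S1 = 44/91; threaded value p + q = 135; w = 11; -5*(11)^4 - 1*(11)^3 + 7*(11)^2 - 9*(11)^1 + 6 = (-73205) + (-1331) + (847) + (-99) + (6) = -73782; answer -73782
Stage 3: S2 = -73782; d = 6; total draws C(11,3) = 165; favorable C(6,3) = 20; P = 4/33; answer 4/33
Stage 4: S3 = 4/33; threaded value p + q = 37; m = 2; a(3) = 1*(-16) - 2*(16) - 3*(2) = -54; iterating: a(3)=-54, a(4)=-70, a(5)=86, a(6)=388, a(7)=426, a(8)=-608, a(9)=-2624, a(10)=-2686, a(11)=4386; answer 4386

4386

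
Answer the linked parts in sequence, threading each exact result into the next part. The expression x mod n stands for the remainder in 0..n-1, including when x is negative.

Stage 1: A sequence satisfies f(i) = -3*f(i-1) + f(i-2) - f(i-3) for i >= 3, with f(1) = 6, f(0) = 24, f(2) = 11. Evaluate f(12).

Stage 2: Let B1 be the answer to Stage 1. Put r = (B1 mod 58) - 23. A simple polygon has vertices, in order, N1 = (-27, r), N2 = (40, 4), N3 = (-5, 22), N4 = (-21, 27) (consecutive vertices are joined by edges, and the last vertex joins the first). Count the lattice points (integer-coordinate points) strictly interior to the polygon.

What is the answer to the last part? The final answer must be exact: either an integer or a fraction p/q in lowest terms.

825

Stage 1: f(3) = -3*(11) + 1*(6) - 1*(24) = -51; iterating: f(3)=-51, f(4)=158, f(5)=-536, f(6)=1817, f(7)=-6145, f(8)=20788, f(9)=-70326, f(10)=237911, f(11)=-804847, f(12)=2722778; answer 2722778
Stage 2: B1 = 2722778; r = 3; cross terms: (-27*4 - 40*3)=-228, (40*22 - -5*4)=900, (-5*27 - -21*22)=327, (-21*3 - -27*27)=666; twice the area = |1665| = 1665; area = 1665/2; boundary points = 1 + 9 + 1 + 6 = 17; strictly interior points = area - boundary/2 + 1 = 825; answer 825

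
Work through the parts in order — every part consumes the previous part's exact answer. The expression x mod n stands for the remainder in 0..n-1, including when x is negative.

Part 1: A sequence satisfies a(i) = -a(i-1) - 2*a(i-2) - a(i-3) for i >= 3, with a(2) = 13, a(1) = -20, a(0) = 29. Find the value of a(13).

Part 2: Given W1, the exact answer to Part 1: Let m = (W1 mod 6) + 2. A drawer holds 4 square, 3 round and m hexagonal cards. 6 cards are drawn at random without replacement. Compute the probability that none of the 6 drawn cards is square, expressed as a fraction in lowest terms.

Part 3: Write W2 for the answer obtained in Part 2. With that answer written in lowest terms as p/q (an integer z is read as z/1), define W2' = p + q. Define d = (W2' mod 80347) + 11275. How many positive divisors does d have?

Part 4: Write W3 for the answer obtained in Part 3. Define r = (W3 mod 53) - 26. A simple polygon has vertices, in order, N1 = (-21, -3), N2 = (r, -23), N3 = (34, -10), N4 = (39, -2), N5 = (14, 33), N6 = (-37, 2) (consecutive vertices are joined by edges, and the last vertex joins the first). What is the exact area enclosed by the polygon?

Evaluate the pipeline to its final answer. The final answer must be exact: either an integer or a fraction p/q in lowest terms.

2229

Part 1: a(3) = -1*(13) - 2*(-20) - 1*(29) = -2; iterating: a(3)=-2, a(4)=-4, a(5)=-5, a(6)=15, a(7)=-1, a(8)=-24, a(9)=11, a(10)=38, a(11)=-36, a(12)=-51, a(13)=85; answer 85
Part 2: W1 = 85; m = 3; total draws C(10,6) = 210; favorable C(6,6) = 1; P = 1/210; answer 1/210
Part 3: W2 = 1/210; threaded value p + q = 211; d = 11486; 11486 = 2 * 5743; number of divisors = (1+1) * (1+1) = 4; answer 4
Part 4: W3 = 4; r = -22; cross terms: (-21*-23 - -22*-3)=417, (-22*-10 - 34*-23)=1002, (34*-2 - 39*-10)=322, (39*33 - 14*-2)=1315, (14*2 - -37*33)=1249, (-37*-3 - -21*2)=153; twice the area = |4458| = 4458; area = 2229; answer 2229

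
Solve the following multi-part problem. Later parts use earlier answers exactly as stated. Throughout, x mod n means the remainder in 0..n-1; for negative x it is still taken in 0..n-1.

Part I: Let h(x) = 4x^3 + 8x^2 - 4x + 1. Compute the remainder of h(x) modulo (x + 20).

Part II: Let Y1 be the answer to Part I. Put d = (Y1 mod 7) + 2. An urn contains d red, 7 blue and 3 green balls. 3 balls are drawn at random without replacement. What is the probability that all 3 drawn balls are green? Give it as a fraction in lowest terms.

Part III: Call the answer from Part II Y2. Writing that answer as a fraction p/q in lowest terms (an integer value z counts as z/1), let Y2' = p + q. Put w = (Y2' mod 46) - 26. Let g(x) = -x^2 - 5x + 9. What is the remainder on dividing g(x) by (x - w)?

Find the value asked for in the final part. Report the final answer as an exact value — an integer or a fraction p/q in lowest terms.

Part I: remainder = value at the root: 4*(-20)^3 + 8*(-20)^2 - 4*(-20)^1 + 1 = (-32000) + (3200) + (80) + (1) = -28719; answer -28719
Part II: Y1 = -28719; d = 4; total draws C(14,3) = 364; favorable C(3,3) = 1; P = 1/364; answer 1/364
Part III: Y2 = 1/364; threaded value p + q = 365; w = 17; remainder = value at the root: -1*(17)^2 - 5*(17)^1 + 9 = (-289) + (-85) + (9) = -365; answer -365

-365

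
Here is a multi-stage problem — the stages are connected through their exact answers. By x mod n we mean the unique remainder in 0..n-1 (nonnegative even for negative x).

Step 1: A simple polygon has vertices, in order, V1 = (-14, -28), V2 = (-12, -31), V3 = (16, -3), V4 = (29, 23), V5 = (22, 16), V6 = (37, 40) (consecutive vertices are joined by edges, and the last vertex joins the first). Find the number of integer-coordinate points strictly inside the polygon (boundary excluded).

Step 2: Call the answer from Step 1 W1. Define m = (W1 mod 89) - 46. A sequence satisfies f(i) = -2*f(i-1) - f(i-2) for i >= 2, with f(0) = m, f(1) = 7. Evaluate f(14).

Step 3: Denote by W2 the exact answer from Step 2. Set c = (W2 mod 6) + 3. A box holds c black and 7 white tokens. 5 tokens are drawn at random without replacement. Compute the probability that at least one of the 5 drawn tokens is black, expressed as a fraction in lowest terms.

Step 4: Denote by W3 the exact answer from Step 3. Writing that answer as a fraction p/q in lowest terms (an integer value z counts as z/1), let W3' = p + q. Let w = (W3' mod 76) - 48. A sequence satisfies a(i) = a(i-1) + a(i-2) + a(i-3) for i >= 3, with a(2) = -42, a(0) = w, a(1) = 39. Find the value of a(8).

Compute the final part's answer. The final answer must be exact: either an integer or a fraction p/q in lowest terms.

-553

Step 1: cross terms: (-14*-31 - -12*-28)=98, (-12*-3 - 16*-31)=532, (16*23 - 29*-3)=455, (29*16 - 22*23)=-42, (22*40 - 37*16)=288, (37*-28 - -14*40)=-476; twice the area = |855| = 855; area = 855/2; boundary points = 1 + 28 + 13 + 7 + 3 + 17 = 69; strictly interior points = area - boundary/2 + 1 = 394; answer 394
Step 2: W1 = 394; m = -8; f(2) = -2*(7) - 1*(-8) = -6; iterating: f(2)=-6, f(3)=5, f(4)=-4, f(5)=3, f(6)=-2, f(7)=1, f(8)=0, f(9)=-1, f(10)=2, f(11)=-3, f(12)=4, f(13)=-5, f(14)=6; answer 6
Step 3: W2 = 6; c = 3; total draws C(10,5) = 252; complement C(7,5) = 21; favorable 252 - 21 = 231; P = 11/12; answer 11/12
Step 4: W3 = 11/12; threaded value p + q = 23; w = -25; a(3) = 1*(-42) + 1*(39) + 1*(-25) = -28; iterating: a(3)=-28, a(4)=-31, a(5)=-101, a(6)=-160, a(7)=-292, a(8)=-553; answer -553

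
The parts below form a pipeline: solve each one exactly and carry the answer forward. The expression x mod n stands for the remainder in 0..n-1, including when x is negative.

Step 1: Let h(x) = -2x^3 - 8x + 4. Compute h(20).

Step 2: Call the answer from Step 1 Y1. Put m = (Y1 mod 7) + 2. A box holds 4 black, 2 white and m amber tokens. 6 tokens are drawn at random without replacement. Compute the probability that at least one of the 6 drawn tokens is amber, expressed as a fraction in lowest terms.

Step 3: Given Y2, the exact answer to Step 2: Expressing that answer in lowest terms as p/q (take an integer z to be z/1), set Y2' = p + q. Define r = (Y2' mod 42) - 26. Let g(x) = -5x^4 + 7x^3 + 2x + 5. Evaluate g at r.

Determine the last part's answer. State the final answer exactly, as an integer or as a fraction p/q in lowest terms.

-158205

Step 1: -2*(20)^3 - 8*(20)^1 + 4 = (-16000) + (-160) + (4) = -16156; answer -16156
Step 2: Y1 = -16156; m = 2; total draws C(8,6) = 28; complement C(6,6) = 1; favorable 28 - 1 = 27; P = 27/28; answer 27/28
Step 3: Y2 = 27/28; threaded value p + q = 55; r = -13; -5*(-13)^4 + 7*(-13)^3 + 2*(-13)^1 + 5 = (-142805) + (-15379) + (-26) + (5) = -158205; answer -158205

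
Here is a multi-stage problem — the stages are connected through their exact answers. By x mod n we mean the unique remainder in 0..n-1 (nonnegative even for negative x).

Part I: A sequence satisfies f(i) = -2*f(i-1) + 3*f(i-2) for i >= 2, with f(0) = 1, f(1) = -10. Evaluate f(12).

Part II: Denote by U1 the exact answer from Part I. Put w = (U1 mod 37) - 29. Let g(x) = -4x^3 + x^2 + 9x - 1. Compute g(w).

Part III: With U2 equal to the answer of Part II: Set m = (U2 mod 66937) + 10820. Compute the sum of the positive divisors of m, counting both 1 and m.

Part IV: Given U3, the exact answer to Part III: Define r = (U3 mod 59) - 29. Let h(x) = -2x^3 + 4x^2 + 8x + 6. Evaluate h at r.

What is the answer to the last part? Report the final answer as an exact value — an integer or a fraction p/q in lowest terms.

Part I: f(2) = -2*(-10) + 3*(1) = 23; iterating: f(2)=23, f(3)=-76, f(4)=221, f(5)=-670, f(6)=2003, f(7)=-6016, f(8)=18041, f(9)=-54130, f(10)=162383, f(11)=-487156, f(12)=1461461; answer 1461461
Part II: U1 = 1461461; w = 6; -4*(6)^3 + 1*(6)^2 + 9*(6)^1 - 1 = (-864) + (36) + (54) + (-1) = -775; answer -775
Part III: U2 = -775; m = 76982; 76982 = 2 * 61 * 631; sigma = (1 + 2) * (1 + 61) * (1 + 631) = 3 * 62 * 632 = 117552; answer 117552
Part IV: U3 = 117552; r = -5; -2*(-5)^3 + 4*(-5)^2 + 8*(-5)^1 + 6 = (250) + (100) + (-40) + (6) = 316; answer 316

316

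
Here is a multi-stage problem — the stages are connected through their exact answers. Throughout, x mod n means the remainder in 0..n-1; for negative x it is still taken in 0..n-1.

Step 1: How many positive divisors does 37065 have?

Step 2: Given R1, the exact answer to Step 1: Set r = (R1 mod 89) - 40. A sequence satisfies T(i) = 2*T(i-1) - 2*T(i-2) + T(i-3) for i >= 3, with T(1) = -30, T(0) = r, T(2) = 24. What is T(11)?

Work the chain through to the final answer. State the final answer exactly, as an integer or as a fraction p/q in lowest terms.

Step 1: 37065 = 3 * 5 * 7 * 353; number of divisors = (1+1) * (1+1) * (1+1) * (1+1) = 16; answer 16
Step 2: R1 = 16; r = -24; T(3) = 2*(24) - 2*(-30) + 1*(-24) = 84; iterating: T(3)=84, T(4)=90, T(5)=36, T(6)=-24, T(7)=-30, T(8)=24, T(9)=84, T(10)=90, T(11)=36; answer 36

36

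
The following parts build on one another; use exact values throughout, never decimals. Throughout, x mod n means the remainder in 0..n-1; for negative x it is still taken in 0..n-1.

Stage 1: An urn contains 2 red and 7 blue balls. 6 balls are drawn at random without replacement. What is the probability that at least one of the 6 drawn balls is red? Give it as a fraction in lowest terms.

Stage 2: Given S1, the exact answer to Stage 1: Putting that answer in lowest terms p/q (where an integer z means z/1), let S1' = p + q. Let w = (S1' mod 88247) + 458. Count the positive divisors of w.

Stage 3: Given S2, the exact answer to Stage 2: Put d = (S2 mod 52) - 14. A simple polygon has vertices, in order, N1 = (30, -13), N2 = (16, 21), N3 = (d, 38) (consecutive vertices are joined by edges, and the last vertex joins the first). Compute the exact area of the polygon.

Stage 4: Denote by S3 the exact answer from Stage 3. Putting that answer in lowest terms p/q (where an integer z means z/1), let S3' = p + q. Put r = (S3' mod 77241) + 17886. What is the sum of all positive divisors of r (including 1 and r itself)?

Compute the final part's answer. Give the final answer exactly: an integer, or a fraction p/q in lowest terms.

Stage 1: total draws C(9,6) = 84; complement C(7,6) = 7; favorable 84 - 7 = 77; P = 11/12; answer 11/12
Stage 2: S1 = 11/12; threaded value p + q = 23; w = 481; 481 = 13 * 37; number of divisors = (1+1) * (1+1) = 4; answer 4
Stage 3: S2 = 4; d = -10; cross terms: (30*21 - 16*-13)=838, (16*38 - -10*21)=818, (-10*-13 - 30*38)=-1010; twice the area = |646| = 646; area = 323; answer 323
Stage 4: S3 = 323; threaded value p + q = 324; r = 18210; 18210 = 2 * 3 * 5 * 607; sigma = (1 + 2) * (1 + 3) * (1 + 5) * (1 + 607) = 3 * 4 * 6 * 608 = 43776; answer 43776

43776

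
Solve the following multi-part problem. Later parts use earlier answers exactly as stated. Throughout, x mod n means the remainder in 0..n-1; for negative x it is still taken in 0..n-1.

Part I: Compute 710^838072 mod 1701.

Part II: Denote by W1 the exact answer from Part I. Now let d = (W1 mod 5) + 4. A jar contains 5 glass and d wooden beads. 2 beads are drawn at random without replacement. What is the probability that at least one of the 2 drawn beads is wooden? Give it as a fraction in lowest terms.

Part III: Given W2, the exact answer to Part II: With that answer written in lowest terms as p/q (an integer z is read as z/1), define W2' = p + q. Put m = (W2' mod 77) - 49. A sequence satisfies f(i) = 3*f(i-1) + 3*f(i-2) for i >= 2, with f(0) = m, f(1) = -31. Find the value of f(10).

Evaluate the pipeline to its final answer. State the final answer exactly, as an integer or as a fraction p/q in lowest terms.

Part I: squarings mod 1701: 710^1=710, 710^2=604, 710^4=802, 710^8=226, 710^16=46, 710^32=415, 710^64=424, 710^128=1171, 710^256=235, 710^512=793, 710^1024=1180, 710^2048=982, 710^4096=1558, 710^8192=37, 710^16384=1369, 710^32768=1360, 710^65536=613, 710^131072=1549, 710^262144=991, 710^524288=604; 710^838072 = 710^8 * 710^16 * 710^32 * 710^128 * 710^256 * 710^2048 * 710^16384 * 710^32768 * 710^262144 * 710^524288 = 1558 (mod 1701); answer 1558
Part II: W1 = 1558; d = 7; total draws C(12,2) = 66; complement C(5,2) = 10; favorable 66 - 10 = 56; P = 28/33; answer 28/33
Part III: W2 = 28/33; threaded value p + q = 61; m = 12; f(2) = 3*(-31) + 3*(12) = -57; iterating: f(2)=-57, f(3)=-264, f(4)=-963, f(5)=-3681, f(6)=-13932, f(7)=-52839, f(8)=-200313, f(9)=-759456, f(10)=-2879307; answer -2879307

-2879307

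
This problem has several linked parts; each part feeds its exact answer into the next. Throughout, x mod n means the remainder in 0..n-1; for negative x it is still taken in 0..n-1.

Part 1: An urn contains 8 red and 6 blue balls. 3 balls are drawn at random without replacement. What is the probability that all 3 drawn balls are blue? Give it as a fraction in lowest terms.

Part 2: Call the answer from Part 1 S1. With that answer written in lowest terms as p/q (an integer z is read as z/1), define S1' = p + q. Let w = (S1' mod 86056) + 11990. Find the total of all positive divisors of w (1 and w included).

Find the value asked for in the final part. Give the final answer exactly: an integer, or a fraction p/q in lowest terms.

18132

Part 1: total draws C(14,3) = 364; favorable C(6,3) = 20; P = 5/91; answer 5/91
Part 2: S1 = 5/91; threaded value p + q = 96; w = 12086; 12086 = 2 * 6043; sigma = (1 + 2) * (1 + 6043) = 3 * 6044 = 18132; answer 18132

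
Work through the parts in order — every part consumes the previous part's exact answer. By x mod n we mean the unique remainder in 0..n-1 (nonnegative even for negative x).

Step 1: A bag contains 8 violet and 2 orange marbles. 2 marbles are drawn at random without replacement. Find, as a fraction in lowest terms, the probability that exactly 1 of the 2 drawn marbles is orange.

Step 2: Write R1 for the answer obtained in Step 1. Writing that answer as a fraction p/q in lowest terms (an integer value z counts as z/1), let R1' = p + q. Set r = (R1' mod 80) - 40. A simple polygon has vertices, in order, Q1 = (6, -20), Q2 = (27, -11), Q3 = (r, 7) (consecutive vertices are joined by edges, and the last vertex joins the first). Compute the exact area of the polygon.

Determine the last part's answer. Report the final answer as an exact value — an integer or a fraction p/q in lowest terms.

Step 1: total draws C(10,2) = 45; favorable C(2,1)*C(8,1) = 16; P = 16/45; answer 16/45
Step 2: R1 = 16/45; threaded value p + q = 61; r = 21; cross terms: (6*-11 - 27*-20)=474, (27*7 - 21*-11)=420, (21*-20 - 6*7)=-462; twice the area = |432| = 432; area = 216; answer 216

216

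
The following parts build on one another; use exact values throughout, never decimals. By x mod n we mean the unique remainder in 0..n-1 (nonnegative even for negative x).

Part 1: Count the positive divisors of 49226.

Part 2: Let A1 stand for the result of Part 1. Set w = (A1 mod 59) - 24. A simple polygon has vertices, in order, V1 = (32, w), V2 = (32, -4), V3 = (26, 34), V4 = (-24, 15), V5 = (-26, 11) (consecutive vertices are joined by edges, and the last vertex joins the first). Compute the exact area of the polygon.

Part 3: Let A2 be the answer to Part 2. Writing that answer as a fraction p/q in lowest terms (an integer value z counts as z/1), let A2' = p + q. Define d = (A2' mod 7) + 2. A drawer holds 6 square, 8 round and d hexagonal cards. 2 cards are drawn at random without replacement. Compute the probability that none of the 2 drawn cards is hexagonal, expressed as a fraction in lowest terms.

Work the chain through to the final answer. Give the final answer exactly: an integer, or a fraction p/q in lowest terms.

Part 1: 49226 = 2 * 151 * 163; number of divisors = (1+1) * (1+1) * (1+1) = 8; answer 8
Part 2: A1 = 8; w = -16; cross terms: (32*-4 - 32*-16)=384, (32*34 - 26*-4)=1192, (26*15 - -24*34)=1206, (-24*11 - -26*15)=126, (-26*-16 - 32*11)=64; twice the area = |2972| = 2972; area = 1486; answer 1486
Part 3: A2 = 1486; threaded value p + q = 1487; d = 5; total draws C(19,2) = 171; favorable C(14,2) = 91; P = 91/171; answer 91/171

91/171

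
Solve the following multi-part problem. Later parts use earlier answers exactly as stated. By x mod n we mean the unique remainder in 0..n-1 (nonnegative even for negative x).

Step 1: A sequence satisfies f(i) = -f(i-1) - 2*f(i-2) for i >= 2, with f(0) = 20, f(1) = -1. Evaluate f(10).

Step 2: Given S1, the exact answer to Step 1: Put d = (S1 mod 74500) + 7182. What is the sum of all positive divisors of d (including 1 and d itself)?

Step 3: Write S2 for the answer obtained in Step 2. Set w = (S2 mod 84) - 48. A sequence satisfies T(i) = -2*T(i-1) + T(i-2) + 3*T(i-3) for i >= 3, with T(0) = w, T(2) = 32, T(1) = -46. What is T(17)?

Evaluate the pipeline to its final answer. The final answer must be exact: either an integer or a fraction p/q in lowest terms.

52394

Step 1: f(2) = -1*(-1) - 2*(20) = -39; iterating: f(2)=-39, f(3)=41, f(4)=37, f(5)=-119, f(6)=45, f(7)=193, f(8)=-283, f(9)=-103, f(10)=669; answer 669
Step 2: S1 = 669; d = 7851; 7851 = 3 * 2617; sigma = (1 + 3) * (1 + 2617) = 4 * 2618 = 10472; answer 10472
Step 3: S2 = 10472; w = 8; T(3) = -2*(32) + 1*(-46) + 3*(8) = -86; iterating: T(3)=-86, T(4)=66, T(5)=-122, T(6)=52, T(7)=-28, T(8)=-258, T(9)=644, T(10)=-1630, T(11)=3130, T(12)=-5958, T(13)=10156, T(14)=-16880, T(15)=26042, T(16)=-38496, T(17)=52394; answer 52394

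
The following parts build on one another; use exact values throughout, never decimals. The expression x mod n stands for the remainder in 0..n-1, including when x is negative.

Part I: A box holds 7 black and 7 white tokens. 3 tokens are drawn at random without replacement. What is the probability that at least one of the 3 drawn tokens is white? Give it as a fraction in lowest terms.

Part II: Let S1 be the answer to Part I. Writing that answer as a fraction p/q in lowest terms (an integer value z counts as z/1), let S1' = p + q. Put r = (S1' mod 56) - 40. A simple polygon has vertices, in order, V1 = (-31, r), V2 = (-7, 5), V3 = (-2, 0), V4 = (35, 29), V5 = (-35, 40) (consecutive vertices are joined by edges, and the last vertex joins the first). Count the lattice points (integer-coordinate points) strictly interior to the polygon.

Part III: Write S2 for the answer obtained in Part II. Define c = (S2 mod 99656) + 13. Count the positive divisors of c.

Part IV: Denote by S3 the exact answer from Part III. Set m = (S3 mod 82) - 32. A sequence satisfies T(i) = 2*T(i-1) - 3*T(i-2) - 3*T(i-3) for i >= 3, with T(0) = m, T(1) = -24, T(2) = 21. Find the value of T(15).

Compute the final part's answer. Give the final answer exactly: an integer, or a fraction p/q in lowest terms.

-966324

Part I: total draws C(14,3) = 364; complement C(7,3) = 35; favorable 364 - 35 = 329; P = 47/52; answer 47/52
Part II: S1 = 47/52; threaded value p + q = 99; r = 3; cross terms: (-31*5 - -7*3)=-134, (-7*0 - -2*5)=10, (-2*29 - 35*0)=-58, (35*40 - -35*29)=2415, (-35*3 - -31*40)=1135; twice the area = |3368| = 3368; area = 1684; boundary points = 2 + 5 + 1 + 1 + 1 = 10; strictly interior points = area - boundary/2 + 1 = 1680; answer 1680
Part III: S2 = 1680; c = 1693; 1693 is prime, so its only divisors are 1 and 1693; count = 2; answer 2
Part IV: S3 = 2; m = -30; T(3) = 2*(21) - 3*(-24) - 3*(-30) = 204; iterating: T(3)=204, T(4)=417, T(5)=159, T(6)=-1545, T(7)=-4818, T(8)=-5478, T(9)=8133, T(10)=47154, T(11)=86343, T(12)=6825, T(13)=-386841, T(14)=-1053186, T(15)=-966324; answer -966324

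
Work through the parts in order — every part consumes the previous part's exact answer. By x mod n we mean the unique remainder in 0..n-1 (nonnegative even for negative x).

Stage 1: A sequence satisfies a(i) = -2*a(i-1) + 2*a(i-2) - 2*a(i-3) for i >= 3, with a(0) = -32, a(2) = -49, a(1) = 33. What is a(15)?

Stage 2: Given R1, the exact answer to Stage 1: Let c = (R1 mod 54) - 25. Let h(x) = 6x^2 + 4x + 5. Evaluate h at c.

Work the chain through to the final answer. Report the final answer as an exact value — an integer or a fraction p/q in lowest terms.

3271

Stage 1: a(3) = -2*(-49) + 2*(33) - 2*(-32) = 228; iterating: a(3)=228, a(4)=-620, a(5)=1794, a(6)=-5284, a(7)=15396, a(8)=-44948, a(9)=131256, a(10)=-383200, a(11)=1118808, a(12)=-3266528, a(13)=9537072, a(14)=-27844816, a(15)=81296832; answer 81296832
Stage 2: R1 = 81296832; c = 23; 6*(23)^2 + 4*(23)^1 + 5 = (3174) + (92) + (5) = 3271; answer 3271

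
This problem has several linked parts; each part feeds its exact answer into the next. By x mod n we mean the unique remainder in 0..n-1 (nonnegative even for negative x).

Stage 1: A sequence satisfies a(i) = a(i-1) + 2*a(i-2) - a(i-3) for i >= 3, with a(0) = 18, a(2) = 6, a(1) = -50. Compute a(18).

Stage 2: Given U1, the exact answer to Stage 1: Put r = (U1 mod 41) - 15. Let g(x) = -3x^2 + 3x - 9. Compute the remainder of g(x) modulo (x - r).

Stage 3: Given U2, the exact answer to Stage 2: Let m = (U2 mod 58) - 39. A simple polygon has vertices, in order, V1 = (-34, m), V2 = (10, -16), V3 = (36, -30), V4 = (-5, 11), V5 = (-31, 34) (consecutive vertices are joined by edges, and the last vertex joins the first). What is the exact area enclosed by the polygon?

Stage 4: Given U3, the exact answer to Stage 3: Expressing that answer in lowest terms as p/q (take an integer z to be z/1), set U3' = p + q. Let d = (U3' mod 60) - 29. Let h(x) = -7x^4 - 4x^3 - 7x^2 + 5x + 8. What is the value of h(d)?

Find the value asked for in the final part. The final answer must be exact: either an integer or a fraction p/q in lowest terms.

-1154692

Stage 1: a(3) = 1*(6) + 2*(-50) - 1*(18) = -112; iterating: a(3)=-112, a(4)=-50, a(5)=-280, a(6)=-268, a(7)=-778, a(8)=-1034, a(9)=-2322, a(10)=-3612, a(11)=-7222, a(12)=-12124, a(13)=-22956, a(14)=-39982, a(15)=-73770, a(16)=-130778, a(17)=-238336, a(18)=-426122; answer -426122
Stage 2: U1 = -426122; r = 17; remainder = value at the root: -3*(17)^2 + 3*(17)^1 - 9 = (-867) + (51) + (-9) = -825; answer -825
Stage 3: U2 = -825; m = 6; cross terms: (-34*-16 - 10*6)=484, (10*-30 - 36*-16)=276, (36*11 - -5*-30)=246, (-5*34 - -31*11)=171, (-31*6 - -34*34)=970; twice the area = |2147| = 2147; area = 2147/2; answer 2147/2
Stage 4: U3 = 2147/2; threaded value p + q = 2149; d = 20; -7*(20)^4 - 4*(20)^3 - 7*(20)^2 + 5*(20)^1 + 8 = (-1120000) + (-32000) + (-2800) + (100) + (8) = -1154692; answer -1154692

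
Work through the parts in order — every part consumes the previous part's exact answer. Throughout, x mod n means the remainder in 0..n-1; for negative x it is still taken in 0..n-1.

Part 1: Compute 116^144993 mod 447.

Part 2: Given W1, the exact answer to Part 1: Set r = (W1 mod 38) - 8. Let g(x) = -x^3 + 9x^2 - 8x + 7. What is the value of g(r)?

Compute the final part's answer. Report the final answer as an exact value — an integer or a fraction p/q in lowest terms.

Part 1: squarings mod 447: 116^1=116, 116^2=46, 116^4=328, 116^8=304, 116^16=334, 116^32=253, 116^64=88, 116^128=145, 116^256=16, 116^512=256, 116^1024=274, 116^2048=427, 116^4096=400, 116^8192=421, 116^16384=229, 116^32768=142, 116^65536=49, 116^131072=166; 116^144993 = 116^1 * 116^32 * 116^64 * 116^512 * 116^1024 * 116^4096 * 116^8192 * 116^131072 = 359 (mod 447); answer 359
Part 2: W1 = 359; r = 9; -1*(9)^3 + 9*(9)^2 - 8*(9)^1 + 7 = (-729) + (729) + (-72) + (7) = -65; answer -65

-65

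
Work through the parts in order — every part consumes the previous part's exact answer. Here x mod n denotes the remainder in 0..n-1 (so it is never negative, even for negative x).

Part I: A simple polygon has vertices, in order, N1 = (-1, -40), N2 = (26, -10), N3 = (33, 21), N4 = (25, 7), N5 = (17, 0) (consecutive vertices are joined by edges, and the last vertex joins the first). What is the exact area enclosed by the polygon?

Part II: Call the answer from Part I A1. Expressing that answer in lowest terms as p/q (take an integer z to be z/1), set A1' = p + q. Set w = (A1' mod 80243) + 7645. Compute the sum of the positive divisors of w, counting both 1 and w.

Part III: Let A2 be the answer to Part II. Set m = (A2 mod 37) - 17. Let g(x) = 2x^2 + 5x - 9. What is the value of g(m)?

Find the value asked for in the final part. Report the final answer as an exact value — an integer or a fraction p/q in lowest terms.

159

Part I: cross terms: (-1*-10 - 26*-40)=1050, (26*21 - 33*-10)=876, (33*7 - 25*21)=-294, (25*0 - 17*7)=-119, (17*-40 - -1*0)=-680; twice the area = |833| = 833; area = 833/2; answer 833/2
Part II: A1 = 833/2; threaded value p + q = 835; w = 8480; 8480 = 2^5 * 5 * 53; sigma = (1 + 2 + 4 + 8 + 16 + 32) * (1 + 5) * (1 + 53) = 63 * 6 * 54 = 20412; answer 20412
Part III: A2 = 20412; m = 8; 2*(8)^2 + 5*(8)^1 - 9 = (128) + (40) + (-9) = 159; answer 159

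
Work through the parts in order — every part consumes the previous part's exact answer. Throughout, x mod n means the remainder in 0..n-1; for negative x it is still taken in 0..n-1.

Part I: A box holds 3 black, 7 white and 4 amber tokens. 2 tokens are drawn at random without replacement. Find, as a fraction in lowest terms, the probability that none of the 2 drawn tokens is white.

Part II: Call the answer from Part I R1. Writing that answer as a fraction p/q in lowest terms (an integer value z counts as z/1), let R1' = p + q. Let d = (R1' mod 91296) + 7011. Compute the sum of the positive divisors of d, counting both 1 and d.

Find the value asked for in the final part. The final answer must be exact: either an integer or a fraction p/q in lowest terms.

Part I: total draws C(14,2) = 91; favorable C(7,2) = 21; P = 3/13; answer 3/13
Part II: R1 = 3/13; threaded value p + q = 16; d = 7027; 7027 is prime, so its only divisors are 1 and 7027; sigma = 1 + 7027 = 7028; answer 7028

7028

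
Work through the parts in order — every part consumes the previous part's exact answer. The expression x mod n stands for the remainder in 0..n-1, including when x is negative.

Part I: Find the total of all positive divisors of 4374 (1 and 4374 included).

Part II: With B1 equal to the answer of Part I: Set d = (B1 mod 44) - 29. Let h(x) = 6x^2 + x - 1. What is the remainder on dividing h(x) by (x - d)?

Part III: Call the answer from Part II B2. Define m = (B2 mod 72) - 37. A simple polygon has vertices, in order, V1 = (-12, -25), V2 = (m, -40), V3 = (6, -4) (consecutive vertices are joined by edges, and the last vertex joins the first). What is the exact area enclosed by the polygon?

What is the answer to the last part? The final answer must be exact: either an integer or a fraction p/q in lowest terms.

Part I: 4374 = 2 * 3^7; sigma = (1 + 2) * (1 + 3 + 9 + 27 + 81 + 243 + 729 + 2187) = 3 * 3280 = 9840; answer 9840
Part II: B1 = 9840; d = -1; remainder = value at the root: 6*(-1)^2 + 1*(-1)^1 - 1 = (6) + (-1) + (-1) = 4; answer 4
Part III: B2 = 4; m = -33; cross terms: (-12*-40 - -33*-25)=-345, (-33*-4 - 6*-40)=372, (6*-25 - -12*-4)=-198; twice the area = |-171| = 171; area = 171/2; answer 171/2

171/2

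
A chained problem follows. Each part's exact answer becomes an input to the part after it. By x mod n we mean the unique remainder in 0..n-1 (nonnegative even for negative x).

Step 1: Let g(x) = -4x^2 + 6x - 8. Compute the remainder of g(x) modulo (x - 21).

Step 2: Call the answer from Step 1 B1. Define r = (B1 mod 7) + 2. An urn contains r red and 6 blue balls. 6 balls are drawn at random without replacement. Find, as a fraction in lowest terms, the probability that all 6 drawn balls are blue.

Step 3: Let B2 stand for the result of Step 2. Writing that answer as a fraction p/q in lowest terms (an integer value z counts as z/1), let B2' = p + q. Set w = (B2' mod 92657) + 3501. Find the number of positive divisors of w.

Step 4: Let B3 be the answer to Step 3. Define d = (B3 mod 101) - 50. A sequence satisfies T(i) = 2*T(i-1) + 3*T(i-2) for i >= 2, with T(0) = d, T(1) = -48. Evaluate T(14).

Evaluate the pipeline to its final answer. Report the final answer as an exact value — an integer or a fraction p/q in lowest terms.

-112399794

Step 1: remainder = value at the root: -4*(21)^2 + 6*(21)^1 - 8 = (-1764) + (126) + (-8) = -1646; answer -1646
Step 2: B1 = -1646; r = 8; total draws C(14,6) = 3003; favorable C(6,6) = 1; P = 1/3003; answer 1/3003
Step 3: B2 = 1/3003; threaded value p + q = 3004; w = 6505; 6505 = 5 * 1301; number of divisors = (1+1) * (1+1) = 4; answer 4
Step 4: B3 = 4; d = -46; T(2) = 2*(-48) + 3*(-46) = -234; iterating: T(2)=-234, T(3)=-612, T(4)=-1926, T(5)=-5688, T(6)=-17154, T(7)=-51372, T(8)=-154206, T(9)=-462528, T(10)=-1387674, T(11)=-4162932, T(12)=-12488886, T(13)=-37466568, T(14)=-112399794; answer -112399794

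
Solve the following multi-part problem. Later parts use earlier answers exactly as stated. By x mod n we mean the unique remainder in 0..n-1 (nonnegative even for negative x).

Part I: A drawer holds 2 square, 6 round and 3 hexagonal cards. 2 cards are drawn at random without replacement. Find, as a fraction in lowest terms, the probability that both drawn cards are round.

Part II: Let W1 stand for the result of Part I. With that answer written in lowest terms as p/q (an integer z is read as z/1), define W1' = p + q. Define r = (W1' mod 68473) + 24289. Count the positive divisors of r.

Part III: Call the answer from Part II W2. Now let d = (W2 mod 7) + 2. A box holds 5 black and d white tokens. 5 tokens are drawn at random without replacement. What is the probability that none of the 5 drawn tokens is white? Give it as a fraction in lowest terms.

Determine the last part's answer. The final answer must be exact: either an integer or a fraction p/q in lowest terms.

Part I: total draws C(11,2) = 55; favorable C(6,2) = 15; P = 3/11; answer 3/11
Part II: W1 = 3/11; threaded value p + q = 14; r = 24303; 24303 = 3 * 8101; number of divisors = (1+1) * (1+1) = 4; answer 4
Part III: W2 = 4; d = 6; total draws C(11,5) = 462; favorable C(5,5) = 1; P = 1/462; answer 1/462

1/462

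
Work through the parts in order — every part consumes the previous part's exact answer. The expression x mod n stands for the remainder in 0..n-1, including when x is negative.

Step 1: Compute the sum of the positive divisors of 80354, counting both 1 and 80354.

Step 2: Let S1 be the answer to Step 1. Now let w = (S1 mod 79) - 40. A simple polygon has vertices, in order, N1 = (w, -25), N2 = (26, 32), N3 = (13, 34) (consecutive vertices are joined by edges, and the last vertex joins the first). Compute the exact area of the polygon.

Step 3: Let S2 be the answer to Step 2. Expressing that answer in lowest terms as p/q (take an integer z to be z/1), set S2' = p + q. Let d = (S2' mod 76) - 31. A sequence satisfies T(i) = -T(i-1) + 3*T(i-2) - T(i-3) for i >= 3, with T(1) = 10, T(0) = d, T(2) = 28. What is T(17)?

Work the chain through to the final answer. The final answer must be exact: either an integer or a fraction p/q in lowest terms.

Step 1: 80354 = 2 * 40177; sigma = (1 + 2) * (1 + 40177) = 3 * 40178 = 120534; answer 120534
Step 2: S1 = 120534; w = 19; cross terms: (19*32 - 26*-25)=1258, (26*34 - 13*32)=468, (13*-25 - 19*34)=-971; twice the area = |755| = 755; area = 755/2; answer 755/2
Step 3: S2 = 755/2; threaded value p + q = 757; d = 42; T(3) = -1*(28) + 3*(10) - 1*(42) = -40; iterating: T(3)=-40, T(4)=114, T(5)=-262, T(6)=644, T(7)=-1544, T(8)=3738, T(9)=-9014, T(10)=21772, T(11)=-52552, T(12)=126882, T(13)=-306310, T(14)=739508, T(15)=-1785320, T(16)=4310154, T(17)=-10405622; answer -10405622

-10405622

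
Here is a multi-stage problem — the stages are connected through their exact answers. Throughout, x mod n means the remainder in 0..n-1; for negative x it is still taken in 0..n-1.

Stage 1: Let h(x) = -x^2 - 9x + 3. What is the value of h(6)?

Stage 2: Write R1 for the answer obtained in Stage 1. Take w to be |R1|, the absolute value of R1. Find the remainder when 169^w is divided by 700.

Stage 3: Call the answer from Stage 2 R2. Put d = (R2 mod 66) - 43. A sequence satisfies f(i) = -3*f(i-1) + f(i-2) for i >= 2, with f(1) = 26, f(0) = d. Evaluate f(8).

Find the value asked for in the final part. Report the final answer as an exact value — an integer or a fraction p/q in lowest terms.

-80700

Stage 1: -1*(6)^2 - 9*(6)^1 + 3 = (-36) + (-54) + (3) = -87; answer -87
Stage 2: R1 = -87; w = 87; squarings mod 700: 169^1=169, 169^2=561, 169^4=421, 169^8=141, 169^16=281, 169^32=561, 169^64=421; 169^87 = 169^1 * 169^2 * 169^4 * 169^16 * 169^64 = 589 (mod 700); answer 589
Stage 3: R2 = 589; d = 18; f(2) = -3*(26) + 1*(18) = -60; iterating: f(2)=-60, f(3)=206, f(4)=-678, f(5)=2240, f(6)=-7398, f(7)=24434, f(8)=-80700; answer -80700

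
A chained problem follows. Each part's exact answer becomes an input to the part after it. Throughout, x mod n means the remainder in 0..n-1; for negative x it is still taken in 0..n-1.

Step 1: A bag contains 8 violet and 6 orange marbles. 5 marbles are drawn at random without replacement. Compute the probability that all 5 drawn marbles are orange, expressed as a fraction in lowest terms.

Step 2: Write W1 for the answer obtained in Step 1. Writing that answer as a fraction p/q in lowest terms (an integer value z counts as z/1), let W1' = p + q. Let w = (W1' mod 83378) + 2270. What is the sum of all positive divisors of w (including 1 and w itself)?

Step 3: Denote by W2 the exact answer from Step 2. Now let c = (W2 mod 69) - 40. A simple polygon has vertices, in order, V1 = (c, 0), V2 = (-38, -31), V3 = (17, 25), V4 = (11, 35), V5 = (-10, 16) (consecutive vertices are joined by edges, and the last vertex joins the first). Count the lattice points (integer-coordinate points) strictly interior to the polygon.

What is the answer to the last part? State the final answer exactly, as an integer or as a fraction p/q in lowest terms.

797

Step 1: total draws C(14,5) = 2002; favorable C(6,5) = 6; P = 3/1001; answer 3/1001
Step 2: W1 = 3/1001; threaded value p + q = 1004; w = 3274; 3274 = 2 * 1637; sigma = (1 + 2) * (1 + 1637) = 3 * 1638 = 4914; answer 4914
Step 3: W2 = 4914; c = -25; cross terms: (-25*-31 - -38*0)=775, (-38*25 - 17*-31)=-423, (17*35 - 11*25)=320, (11*16 - -10*35)=526, (-10*0 - -25*16)=400; twice the area = |1598| = 1598; area = 799; boundary points = 1 + 1 + 2 + 1 + 1 = 6; strictly interior points = area - boundary/2 + 1 = 797; answer 797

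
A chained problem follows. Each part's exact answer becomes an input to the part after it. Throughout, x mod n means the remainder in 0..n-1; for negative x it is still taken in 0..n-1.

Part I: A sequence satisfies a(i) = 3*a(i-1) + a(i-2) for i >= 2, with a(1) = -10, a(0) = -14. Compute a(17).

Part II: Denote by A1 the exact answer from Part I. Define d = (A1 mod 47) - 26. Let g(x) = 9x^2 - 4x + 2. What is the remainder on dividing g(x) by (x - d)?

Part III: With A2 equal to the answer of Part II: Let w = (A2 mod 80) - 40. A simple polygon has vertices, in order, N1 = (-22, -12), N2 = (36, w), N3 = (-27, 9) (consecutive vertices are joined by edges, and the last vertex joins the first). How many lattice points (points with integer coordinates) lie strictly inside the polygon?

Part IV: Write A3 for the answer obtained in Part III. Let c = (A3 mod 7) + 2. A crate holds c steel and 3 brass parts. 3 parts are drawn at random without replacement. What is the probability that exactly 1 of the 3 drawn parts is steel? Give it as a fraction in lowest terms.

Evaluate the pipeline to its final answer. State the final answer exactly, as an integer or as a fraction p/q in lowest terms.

7/40

Part I: a(2) = 3*(-10) + 1*(-14) = -44; iterating: a(2)=-44, a(3)=-142, a(4)=-470, a(5)=-1552, a(6)=-5126, a(7)=-16930, a(8)=-55916, a(9)=-184678, a(10)=-609950, a(11)=-2014528, a(12)=-6653534, a(13)=-21975130, a(14)=-72578924, a(15)=-239711902, a(16)=-791714630, a(17)=-2614855792; answer -2614855792
Part II: A1 = -2614855792; d = -8; remainder = value at the root: 9*(-8)^2 - 4*(-8)^1 + 2 = (576) + (32) + (2) = 610; answer 610
Part III: A2 = 610; w = 10; cross terms: (-22*10 - 36*-12)=212, (36*9 - -27*10)=594, (-27*-12 - -22*9)=522; twice the area = |1328| = 1328; area = 664; boundary points = 2 + 1 + 1 = 4; strictly interior points = area - boundary/2 + 1 = 663; answer 663
Part IV: A3 = 663; c = 7; total draws C(10,3) = 120; favorable C(7,1)*C(3,2) = 21; P = 7/40; answer 7/40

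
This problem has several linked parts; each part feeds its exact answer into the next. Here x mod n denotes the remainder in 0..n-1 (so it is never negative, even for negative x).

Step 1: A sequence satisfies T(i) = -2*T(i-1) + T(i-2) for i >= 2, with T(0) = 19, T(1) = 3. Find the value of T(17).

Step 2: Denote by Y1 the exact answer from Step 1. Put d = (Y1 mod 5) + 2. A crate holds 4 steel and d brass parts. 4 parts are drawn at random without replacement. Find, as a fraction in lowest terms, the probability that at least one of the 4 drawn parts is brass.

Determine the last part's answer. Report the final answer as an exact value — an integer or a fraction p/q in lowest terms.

209/210

Step 1: T(2) = -2*(3) + 1*(19) = 13; iterating: T(2)=13, T(3)=-23, T(4)=59, T(5)=-141, T(6)=341, T(7)=-823, T(8)=1987, T(9)=-4797, T(10)=11581, T(11)=-27959, T(12)=67499, T(13)=-162957, T(14)=393413, T(15)=-949783, T(16)=2292979, T(17)=-5535741; answer -5535741
Step 2: Y1 = -5535741; d = 6; total draws C(10,4) = 210; complement C(4,4) = 1; favorable 210 - 1 = 209; P = 209/210; answer 209/210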